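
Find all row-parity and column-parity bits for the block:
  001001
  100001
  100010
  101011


Row parities: 0000
Column parities: 100001

Row P: 0000, Col P: 100001, Corner: 0


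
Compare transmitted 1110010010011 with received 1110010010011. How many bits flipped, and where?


XOR: 0000000000000

0 errors (received matches sent)


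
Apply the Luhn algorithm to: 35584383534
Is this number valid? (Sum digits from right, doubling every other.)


Luhn sum = 55
55 mod 10 = 5

Invalid (Luhn sum mod 10 = 5)


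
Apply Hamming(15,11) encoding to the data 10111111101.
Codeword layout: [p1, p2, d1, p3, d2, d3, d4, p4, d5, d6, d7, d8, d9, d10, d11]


Parity bits: p1=0, p2=0, p3=1, p4=0

001101101111101


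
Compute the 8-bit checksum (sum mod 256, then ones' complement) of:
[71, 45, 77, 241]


Sum = 434 mod 256 = 178
Complement = 77

77


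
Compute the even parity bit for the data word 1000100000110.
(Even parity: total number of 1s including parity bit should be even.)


Number of 1s in data: 4
Parity bit: 0

0


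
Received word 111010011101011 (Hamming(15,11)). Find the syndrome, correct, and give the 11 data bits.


Syndrome = 3: error at position 3

Data: 01001101011 (corrected bit 3)


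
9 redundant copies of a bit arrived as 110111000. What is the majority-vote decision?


Ones: 5 out of 9
Threshold: 5

1 (5/9 voted 1)


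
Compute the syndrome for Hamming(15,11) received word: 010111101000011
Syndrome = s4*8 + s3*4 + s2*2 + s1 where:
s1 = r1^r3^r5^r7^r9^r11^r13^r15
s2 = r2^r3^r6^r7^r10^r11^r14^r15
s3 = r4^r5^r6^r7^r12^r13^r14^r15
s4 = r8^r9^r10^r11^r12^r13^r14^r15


s1=0, s2=1, s3=0, s4=1

Syndrome = 10 (error at position 10)


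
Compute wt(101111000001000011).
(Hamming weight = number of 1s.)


Counting 1s in 101111000001000011

8


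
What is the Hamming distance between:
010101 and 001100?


XOR: 011001
Count of 1s: 3

3


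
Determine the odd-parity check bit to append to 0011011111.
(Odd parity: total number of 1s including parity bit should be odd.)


Number of 1s in data: 7
Parity bit: 0

0


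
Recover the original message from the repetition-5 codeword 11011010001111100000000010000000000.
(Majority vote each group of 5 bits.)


Groups: 11011, 01000, 11111, 00000, 00001, 00000, 00000
Majority votes: 1010000

1010000


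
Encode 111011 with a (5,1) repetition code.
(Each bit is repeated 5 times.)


Each bit -> 5 copies

111111111111111000001111111111


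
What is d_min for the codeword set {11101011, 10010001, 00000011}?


Comparing all pairs, minimum distance: 3
Can detect 2 errors, correct 1 errors

3


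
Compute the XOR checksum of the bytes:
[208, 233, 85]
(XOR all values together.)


XOR chain: 208 ^ 233 ^ 85 = 108

108


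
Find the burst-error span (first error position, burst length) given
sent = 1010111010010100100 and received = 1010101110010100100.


XOR: 0000010100000000000

Burst at position 5, length 3


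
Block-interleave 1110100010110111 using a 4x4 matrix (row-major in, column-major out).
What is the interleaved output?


Matrix:
  1110
  1000
  1011
  0111
Read columns: 1110100110110011

1110100110110011


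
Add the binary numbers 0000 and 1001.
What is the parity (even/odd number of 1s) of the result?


0000 = 0
1001 = 9
Sum = 9 = 1001
1s count = 2

even parity (2 ones in 1001)


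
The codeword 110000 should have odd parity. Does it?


Number of 1s: 2

No, parity error (2 ones)


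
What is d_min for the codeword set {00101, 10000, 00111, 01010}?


Comparing all pairs, minimum distance: 1
Can detect 0 errors, correct 0 errors

1


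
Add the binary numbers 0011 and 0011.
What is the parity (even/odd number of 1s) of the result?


0011 = 3
0011 = 3
Sum = 6 = 110
1s count = 2

even parity (2 ones in 110)


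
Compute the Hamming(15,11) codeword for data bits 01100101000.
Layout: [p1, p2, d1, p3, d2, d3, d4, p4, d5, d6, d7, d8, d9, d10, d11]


Parity bits: p1=1, p2=0, p3=1, p4=0

100111000101000


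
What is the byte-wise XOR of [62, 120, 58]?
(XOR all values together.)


XOR chain: 62 ^ 120 ^ 58 = 124

124


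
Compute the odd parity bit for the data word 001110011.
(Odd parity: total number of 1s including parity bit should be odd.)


Number of 1s in data: 5
Parity bit: 0

0


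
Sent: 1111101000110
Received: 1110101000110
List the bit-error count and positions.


XOR: 0001000000000

1 error(s) at position(s): 3


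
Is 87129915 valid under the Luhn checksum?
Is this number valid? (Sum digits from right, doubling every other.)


Luhn sum = 43
43 mod 10 = 3

Invalid (Luhn sum mod 10 = 3)


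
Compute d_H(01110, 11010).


XOR: 10100
Count of 1s: 2

2


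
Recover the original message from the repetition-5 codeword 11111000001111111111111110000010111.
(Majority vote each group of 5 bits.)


Groups: 11111, 00000, 11111, 11111, 11111, 00000, 10111
Majority votes: 1011101

1011101


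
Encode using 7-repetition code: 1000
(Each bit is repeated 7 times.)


Each bit -> 7 copies

1111111000000000000000000000


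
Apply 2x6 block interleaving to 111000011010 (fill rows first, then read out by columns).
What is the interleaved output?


Matrix:
  111000
  011010
Read columns: 101111000100

101111000100


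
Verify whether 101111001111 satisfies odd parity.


Number of 1s: 9

Yes, parity is correct (9 ones)


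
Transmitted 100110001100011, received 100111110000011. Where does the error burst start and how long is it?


XOR: 000001111100000

Burst at position 5, length 5


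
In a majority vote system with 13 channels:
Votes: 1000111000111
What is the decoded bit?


Ones: 7 out of 13
Threshold: 7

1 (7/13 voted 1)


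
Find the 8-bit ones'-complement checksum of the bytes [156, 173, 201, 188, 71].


Sum = 789 mod 256 = 21
Complement = 234

234


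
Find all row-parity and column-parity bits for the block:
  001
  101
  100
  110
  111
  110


Row parities: 101010
Column parities: 111

Row P: 101010, Col P: 111, Corner: 1


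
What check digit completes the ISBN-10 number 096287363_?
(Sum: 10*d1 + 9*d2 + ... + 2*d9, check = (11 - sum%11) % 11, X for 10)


Weighted sum: 262
262 mod 11 = 9

Check digit: 2


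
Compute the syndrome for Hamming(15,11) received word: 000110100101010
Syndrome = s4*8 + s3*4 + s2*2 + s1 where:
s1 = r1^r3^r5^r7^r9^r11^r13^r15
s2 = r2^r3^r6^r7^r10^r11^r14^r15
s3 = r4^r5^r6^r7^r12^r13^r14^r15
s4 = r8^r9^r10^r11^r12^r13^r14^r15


s1=0, s2=1, s3=1, s4=1

Syndrome = 14 (error at position 14)


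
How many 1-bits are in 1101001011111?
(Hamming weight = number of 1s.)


Counting 1s in 1101001011111

9


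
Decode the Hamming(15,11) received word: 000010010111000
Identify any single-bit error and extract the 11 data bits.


Syndrome = 0: no error detected

Data: 01000111000 (no errors)


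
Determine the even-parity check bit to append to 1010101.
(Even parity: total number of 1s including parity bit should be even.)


Number of 1s in data: 4
Parity bit: 0

0


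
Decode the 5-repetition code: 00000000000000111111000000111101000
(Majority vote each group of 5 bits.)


Groups: 00000, 00000, 00001, 11111, 00000, 01111, 01000
Majority votes: 0001010

0001010


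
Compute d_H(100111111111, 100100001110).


XOR: 000011110001
Count of 1s: 5

5


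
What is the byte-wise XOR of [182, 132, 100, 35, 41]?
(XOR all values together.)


XOR chain: 182 ^ 132 ^ 100 ^ 35 ^ 41 = 92

92


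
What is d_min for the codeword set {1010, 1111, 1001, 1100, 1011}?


Comparing all pairs, minimum distance: 1
Can detect 0 errors, correct 0 errors

1


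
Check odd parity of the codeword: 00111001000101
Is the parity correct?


Number of 1s: 6

No, parity error (6 ones)


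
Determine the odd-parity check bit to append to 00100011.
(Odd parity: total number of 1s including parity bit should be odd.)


Number of 1s in data: 3
Parity bit: 0

0


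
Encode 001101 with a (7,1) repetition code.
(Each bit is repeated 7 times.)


Each bit -> 7 copies

000000000000001111111111111100000001111111


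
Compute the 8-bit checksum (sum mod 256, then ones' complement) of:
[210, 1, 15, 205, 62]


Sum = 493 mod 256 = 237
Complement = 18

18


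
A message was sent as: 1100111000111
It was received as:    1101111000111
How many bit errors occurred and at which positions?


XOR: 0001000000000

1 error(s) at position(s): 3


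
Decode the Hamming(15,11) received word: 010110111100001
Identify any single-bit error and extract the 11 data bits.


Syndrome = 0: no error detected

Data: 01011100001 (no errors)


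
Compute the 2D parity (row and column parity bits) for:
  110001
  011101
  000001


Row parities: 101
Column parities: 101101

Row P: 101, Col P: 101101, Corner: 0


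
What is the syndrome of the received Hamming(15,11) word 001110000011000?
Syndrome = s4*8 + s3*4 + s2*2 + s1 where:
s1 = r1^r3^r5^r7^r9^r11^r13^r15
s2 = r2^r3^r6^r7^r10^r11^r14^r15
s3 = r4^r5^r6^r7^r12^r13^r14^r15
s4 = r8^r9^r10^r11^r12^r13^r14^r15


s1=1, s2=0, s3=1, s4=0

Syndrome = 5 (error at position 5)


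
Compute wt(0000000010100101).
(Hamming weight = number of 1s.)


Counting 1s in 0000000010100101

4


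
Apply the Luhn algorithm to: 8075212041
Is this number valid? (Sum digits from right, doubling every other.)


Luhn sum = 35
35 mod 10 = 5

Invalid (Luhn sum mod 10 = 5)


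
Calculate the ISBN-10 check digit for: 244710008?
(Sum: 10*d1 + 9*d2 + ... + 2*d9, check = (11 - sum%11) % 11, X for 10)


Weighted sum: 159
159 mod 11 = 5

Check digit: 6


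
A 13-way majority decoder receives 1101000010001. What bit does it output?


Ones: 5 out of 13
Threshold: 7

0 (5/13 voted 1)


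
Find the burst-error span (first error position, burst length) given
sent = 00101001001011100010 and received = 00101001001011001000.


XOR: 00000000000000101010

Burst at position 14, length 5


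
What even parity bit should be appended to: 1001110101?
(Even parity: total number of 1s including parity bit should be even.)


Number of 1s in data: 6
Parity bit: 0

0


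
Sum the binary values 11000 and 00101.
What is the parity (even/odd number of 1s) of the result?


11000 = 24
00101 = 5
Sum = 29 = 11101
1s count = 4

even parity (4 ones in 11101)


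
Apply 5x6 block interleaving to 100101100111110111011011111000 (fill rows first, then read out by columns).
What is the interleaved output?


Matrix:
  100101
  100111
  110111
  011011
  111000
Read columns: 111010011100011111000111011110

111010011100011111000111011110


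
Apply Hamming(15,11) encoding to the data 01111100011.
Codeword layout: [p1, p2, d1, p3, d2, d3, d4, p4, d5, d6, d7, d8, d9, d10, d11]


Parity bits: p1=0, p2=1, p3=1, p4=0

010111101100011


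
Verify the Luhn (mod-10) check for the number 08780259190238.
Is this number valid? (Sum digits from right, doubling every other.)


Luhn sum = 60
60 mod 10 = 0

Valid (Luhn sum mod 10 = 0)


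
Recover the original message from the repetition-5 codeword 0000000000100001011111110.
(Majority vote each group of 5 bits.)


Groups: 00000, 00000, 10000, 10111, 11110
Majority votes: 00011

00011


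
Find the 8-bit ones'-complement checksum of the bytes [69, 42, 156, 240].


Sum = 507 mod 256 = 251
Complement = 4

4


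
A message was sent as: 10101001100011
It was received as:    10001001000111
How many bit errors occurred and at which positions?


XOR: 00100000100100

3 error(s) at position(s): 2, 8, 11


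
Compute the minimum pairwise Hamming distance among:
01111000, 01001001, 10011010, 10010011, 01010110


Comparing all pairs, minimum distance: 2
Can detect 1 errors, correct 0 errors

2


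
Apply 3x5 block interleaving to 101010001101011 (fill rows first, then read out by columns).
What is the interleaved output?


Matrix:
  10101
  00011
  01011
Read columns: 100001100011111

100001100011111


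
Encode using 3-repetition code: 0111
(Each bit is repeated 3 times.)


Each bit -> 3 copies

000111111111


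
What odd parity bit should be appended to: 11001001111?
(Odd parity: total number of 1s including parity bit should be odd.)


Number of 1s in data: 7
Parity bit: 0

0


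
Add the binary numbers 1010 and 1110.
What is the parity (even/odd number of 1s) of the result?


1010 = 10
1110 = 14
Sum = 24 = 11000
1s count = 2

even parity (2 ones in 11000)


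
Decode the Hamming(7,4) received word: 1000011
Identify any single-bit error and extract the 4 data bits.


Syndrome = 0: no error detected

Data: 0011 (no errors)


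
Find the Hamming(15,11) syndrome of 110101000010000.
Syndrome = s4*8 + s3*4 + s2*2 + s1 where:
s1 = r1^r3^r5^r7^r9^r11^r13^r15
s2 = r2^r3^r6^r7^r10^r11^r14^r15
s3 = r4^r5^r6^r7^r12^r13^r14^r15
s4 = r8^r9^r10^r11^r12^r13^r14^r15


s1=0, s2=1, s3=0, s4=1

Syndrome = 10 (error at position 10)


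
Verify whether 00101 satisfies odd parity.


Number of 1s: 2

No, parity error (2 ones)


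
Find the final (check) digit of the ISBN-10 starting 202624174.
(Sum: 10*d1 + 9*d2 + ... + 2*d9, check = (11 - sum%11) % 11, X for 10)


Weighted sum: 143
143 mod 11 = 0

Check digit: 0


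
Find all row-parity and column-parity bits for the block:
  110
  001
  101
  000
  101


Row parities: 01000
Column parities: 111

Row P: 01000, Col P: 111, Corner: 1


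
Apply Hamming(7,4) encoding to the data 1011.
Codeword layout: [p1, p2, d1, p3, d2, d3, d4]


Parity bits: p1=0, p2=1, p3=0

0110011


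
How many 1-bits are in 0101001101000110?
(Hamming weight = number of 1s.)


Counting 1s in 0101001101000110

7


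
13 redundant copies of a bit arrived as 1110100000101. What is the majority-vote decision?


Ones: 6 out of 13
Threshold: 7

0 (6/13 voted 1)


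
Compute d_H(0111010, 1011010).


XOR: 1100000
Count of 1s: 2

2


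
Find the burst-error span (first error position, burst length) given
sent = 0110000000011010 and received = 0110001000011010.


XOR: 0000001000000000

Burst at position 6, length 1


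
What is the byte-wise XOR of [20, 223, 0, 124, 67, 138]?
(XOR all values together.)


XOR chain: 20 ^ 223 ^ 0 ^ 124 ^ 67 ^ 138 = 126

126


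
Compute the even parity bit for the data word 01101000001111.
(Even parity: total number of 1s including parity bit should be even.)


Number of 1s in data: 7
Parity bit: 1

1


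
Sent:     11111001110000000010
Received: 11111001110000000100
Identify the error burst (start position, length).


XOR: 00000000000000000110

Burst at position 17, length 2


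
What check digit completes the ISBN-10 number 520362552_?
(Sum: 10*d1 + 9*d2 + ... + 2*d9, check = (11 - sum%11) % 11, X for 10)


Weighted sum: 174
174 mod 11 = 9

Check digit: 2


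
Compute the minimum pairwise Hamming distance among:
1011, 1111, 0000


Comparing all pairs, minimum distance: 1
Can detect 0 errors, correct 0 errors

1


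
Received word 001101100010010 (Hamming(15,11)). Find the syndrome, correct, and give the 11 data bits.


Syndrome = 3: error at position 3

Data: 00110010010 (corrected bit 3)


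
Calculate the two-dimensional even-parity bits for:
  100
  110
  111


Row parities: 101
Column parities: 101

Row P: 101, Col P: 101, Corner: 0


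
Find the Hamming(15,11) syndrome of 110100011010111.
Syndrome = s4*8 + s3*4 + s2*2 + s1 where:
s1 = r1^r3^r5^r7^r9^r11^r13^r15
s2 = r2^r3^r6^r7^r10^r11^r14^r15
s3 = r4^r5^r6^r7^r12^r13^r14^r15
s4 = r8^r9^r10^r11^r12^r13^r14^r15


s1=1, s2=0, s3=0, s4=0

Syndrome = 1 (error at position 1)


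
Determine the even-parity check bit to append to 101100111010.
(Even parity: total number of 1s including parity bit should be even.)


Number of 1s in data: 7
Parity bit: 1

1


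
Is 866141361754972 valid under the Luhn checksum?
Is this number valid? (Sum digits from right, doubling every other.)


Luhn sum = 66
66 mod 10 = 6

Invalid (Luhn sum mod 10 = 6)


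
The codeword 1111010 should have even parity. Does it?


Number of 1s: 5

No, parity error (5 ones)


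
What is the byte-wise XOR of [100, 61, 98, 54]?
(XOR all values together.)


XOR chain: 100 ^ 61 ^ 98 ^ 54 = 13

13


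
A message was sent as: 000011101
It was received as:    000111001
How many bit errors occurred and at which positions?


XOR: 000100100

2 error(s) at position(s): 3, 6


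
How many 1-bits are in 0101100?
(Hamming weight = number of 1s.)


Counting 1s in 0101100

3


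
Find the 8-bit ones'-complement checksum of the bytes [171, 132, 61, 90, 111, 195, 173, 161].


Sum = 1094 mod 256 = 70
Complement = 185

185


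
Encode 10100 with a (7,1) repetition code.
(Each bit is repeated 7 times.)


Each bit -> 7 copies

11111110000000111111100000000000000


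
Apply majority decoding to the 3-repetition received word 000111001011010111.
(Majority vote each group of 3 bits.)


Groups: 000, 111, 001, 011, 010, 111
Majority votes: 010101

010101


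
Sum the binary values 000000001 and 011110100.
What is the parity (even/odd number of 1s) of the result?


000000001 = 1
011110100 = 244
Sum = 245 = 11110101
1s count = 6

even parity (6 ones in 11110101)


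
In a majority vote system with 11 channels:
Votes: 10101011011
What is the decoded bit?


Ones: 7 out of 11
Threshold: 6

1 (7/11 voted 1)


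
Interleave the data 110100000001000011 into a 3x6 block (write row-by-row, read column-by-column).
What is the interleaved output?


Matrix:
  110100
  000001
  000011
Read columns: 100100000100001011

100100000100001011


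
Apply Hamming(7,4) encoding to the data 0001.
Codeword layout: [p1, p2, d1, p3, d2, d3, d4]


Parity bits: p1=1, p2=1, p3=1

1101001


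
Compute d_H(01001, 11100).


XOR: 10101
Count of 1s: 3

3


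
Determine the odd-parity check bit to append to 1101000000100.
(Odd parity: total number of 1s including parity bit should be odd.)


Number of 1s in data: 4
Parity bit: 1

1


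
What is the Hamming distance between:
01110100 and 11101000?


XOR: 10011100
Count of 1s: 4

4


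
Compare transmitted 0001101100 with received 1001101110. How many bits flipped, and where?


XOR: 1000000010

2 error(s) at position(s): 0, 8


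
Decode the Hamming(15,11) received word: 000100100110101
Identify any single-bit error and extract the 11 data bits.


Syndrome = 0: no error detected

Data: 00010110101 (no errors)


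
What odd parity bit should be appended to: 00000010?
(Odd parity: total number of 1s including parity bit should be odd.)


Number of 1s in data: 1
Parity bit: 0

0


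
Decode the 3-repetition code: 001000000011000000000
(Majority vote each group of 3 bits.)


Groups: 001, 000, 000, 011, 000, 000, 000
Majority votes: 0001000

0001000


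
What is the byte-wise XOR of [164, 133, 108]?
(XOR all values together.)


XOR chain: 164 ^ 133 ^ 108 = 77

77


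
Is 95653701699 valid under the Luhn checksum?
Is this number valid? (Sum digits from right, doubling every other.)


Luhn sum = 51
51 mod 10 = 1

Invalid (Luhn sum mod 10 = 1)


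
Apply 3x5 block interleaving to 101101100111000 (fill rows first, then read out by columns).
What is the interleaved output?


Matrix:
  10110
  11001
  11000
Read columns: 111011100100010

111011100100010


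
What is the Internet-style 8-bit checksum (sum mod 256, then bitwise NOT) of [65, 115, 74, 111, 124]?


Sum = 489 mod 256 = 233
Complement = 22

22


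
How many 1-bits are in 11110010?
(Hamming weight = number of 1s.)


Counting 1s in 11110010

5


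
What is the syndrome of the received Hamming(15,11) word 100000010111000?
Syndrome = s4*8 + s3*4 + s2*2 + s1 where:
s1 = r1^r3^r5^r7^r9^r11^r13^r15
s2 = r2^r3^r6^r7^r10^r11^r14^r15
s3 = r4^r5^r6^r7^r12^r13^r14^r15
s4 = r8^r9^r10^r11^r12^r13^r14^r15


s1=0, s2=0, s3=1, s4=0

Syndrome = 4 (error at position 4)


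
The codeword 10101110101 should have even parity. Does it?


Number of 1s: 7

No, parity error (7 ones)


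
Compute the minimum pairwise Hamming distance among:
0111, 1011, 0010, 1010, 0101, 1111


Comparing all pairs, minimum distance: 1
Can detect 0 errors, correct 0 errors

1


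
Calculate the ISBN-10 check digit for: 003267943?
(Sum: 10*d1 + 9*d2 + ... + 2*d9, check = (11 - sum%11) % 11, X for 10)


Weighted sum: 163
163 mod 11 = 9

Check digit: 2


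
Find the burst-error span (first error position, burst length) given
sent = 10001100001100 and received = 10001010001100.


XOR: 00000110000000

Burst at position 5, length 2


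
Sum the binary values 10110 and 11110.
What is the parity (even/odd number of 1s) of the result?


10110 = 22
11110 = 30
Sum = 52 = 110100
1s count = 3

odd parity (3 ones in 110100)


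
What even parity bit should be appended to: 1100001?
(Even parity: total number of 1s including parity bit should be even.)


Number of 1s in data: 3
Parity bit: 1

1


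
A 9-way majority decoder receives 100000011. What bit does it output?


Ones: 3 out of 9
Threshold: 5

0 (3/9 voted 1)


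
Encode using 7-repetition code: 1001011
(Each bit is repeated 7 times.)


Each bit -> 7 copies

1111111000000000000001111111000000011111111111111


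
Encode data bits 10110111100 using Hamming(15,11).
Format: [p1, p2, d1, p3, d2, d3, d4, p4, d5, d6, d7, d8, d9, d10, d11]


Parity bits: p1=0, p2=1, p3=0, p4=0

011001100111100


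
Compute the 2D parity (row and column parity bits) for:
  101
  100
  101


Row parities: 010
Column parities: 100

Row P: 010, Col P: 100, Corner: 1


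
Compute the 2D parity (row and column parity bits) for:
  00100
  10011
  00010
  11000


Row parities: 1110
Column parities: 01101

Row P: 1110, Col P: 01101, Corner: 1


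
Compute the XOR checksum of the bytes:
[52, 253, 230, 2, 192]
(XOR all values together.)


XOR chain: 52 ^ 253 ^ 230 ^ 2 ^ 192 = 237

237


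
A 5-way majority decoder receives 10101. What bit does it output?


Ones: 3 out of 5
Threshold: 3

1 (3/5 voted 1)


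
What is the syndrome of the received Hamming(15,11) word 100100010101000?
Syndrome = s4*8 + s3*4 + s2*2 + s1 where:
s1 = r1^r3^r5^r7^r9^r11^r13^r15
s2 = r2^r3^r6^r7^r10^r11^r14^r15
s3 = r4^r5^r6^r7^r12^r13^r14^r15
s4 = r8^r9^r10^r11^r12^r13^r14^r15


s1=1, s2=1, s3=0, s4=1

Syndrome = 11 (error at position 11)


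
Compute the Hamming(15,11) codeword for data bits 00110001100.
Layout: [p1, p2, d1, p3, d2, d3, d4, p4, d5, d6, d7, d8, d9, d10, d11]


Parity bits: p1=0, p2=0, p3=0, p4=0

000001100001100


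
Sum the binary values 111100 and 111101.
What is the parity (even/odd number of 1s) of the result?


111100 = 60
111101 = 61
Sum = 121 = 1111001
1s count = 5

odd parity (5 ones in 1111001)


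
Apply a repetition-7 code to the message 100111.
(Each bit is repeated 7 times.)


Each bit -> 7 copies

111111100000000000000111111111111111111111


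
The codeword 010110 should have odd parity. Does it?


Number of 1s: 3

Yes, parity is correct (3 ones)


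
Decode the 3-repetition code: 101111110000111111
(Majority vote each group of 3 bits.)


Groups: 101, 111, 110, 000, 111, 111
Majority votes: 111011

111011


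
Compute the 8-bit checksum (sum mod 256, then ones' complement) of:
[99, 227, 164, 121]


Sum = 611 mod 256 = 99
Complement = 156

156


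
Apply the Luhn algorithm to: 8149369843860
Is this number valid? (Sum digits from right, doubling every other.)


Luhn sum = 66
66 mod 10 = 6

Invalid (Luhn sum mod 10 = 6)


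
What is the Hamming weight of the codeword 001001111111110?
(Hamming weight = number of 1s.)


Counting 1s in 001001111111110

10


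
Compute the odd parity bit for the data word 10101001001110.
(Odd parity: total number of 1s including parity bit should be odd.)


Number of 1s in data: 7
Parity bit: 0

0


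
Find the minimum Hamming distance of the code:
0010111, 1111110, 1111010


Comparing all pairs, minimum distance: 1
Can detect 0 errors, correct 0 errors

1


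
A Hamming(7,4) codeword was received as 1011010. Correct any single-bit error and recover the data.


Syndrome = 0: no error detected

Data: 1010 (no errors)


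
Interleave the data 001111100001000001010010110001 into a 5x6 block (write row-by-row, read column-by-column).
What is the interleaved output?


Matrix:
  001111
  100001
  000001
  010010
  110001
Read columns: 010010001110000100001001011101

010010001110000100001001011101


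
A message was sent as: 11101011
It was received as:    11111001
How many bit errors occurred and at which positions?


XOR: 00010010

2 error(s) at position(s): 3, 6


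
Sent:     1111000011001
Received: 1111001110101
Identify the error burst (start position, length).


XOR: 0000001101100

Burst at position 6, length 5


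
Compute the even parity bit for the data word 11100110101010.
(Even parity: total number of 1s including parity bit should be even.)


Number of 1s in data: 8
Parity bit: 0

0


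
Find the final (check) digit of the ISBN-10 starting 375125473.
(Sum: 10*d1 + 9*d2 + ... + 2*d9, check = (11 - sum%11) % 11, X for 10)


Weighted sum: 220
220 mod 11 = 0

Check digit: 0


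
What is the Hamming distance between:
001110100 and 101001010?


XOR: 100111110
Count of 1s: 6

6


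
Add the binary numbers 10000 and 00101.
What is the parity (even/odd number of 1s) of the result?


10000 = 16
00101 = 5
Sum = 21 = 10101
1s count = 3

odd parity (3 ones in 10101)


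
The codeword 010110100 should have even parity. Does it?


Number of 1s: 4

Yes, parity is correct (4 ones)


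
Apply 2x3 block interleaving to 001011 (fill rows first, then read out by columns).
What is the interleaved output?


Matrix:
  001
  011
Read columns: 000111

000111


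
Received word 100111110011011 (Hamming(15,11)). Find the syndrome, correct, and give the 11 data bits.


Syndrome = 15: error at position 15

Data: 01110011010 (corrected bit 15)


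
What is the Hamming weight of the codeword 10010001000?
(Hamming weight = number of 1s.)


Counting 1s in 10010001000

3


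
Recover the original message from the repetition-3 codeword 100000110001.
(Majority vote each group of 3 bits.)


Groups: 100, 000, 110, 001
Majority votes: 0010

0010


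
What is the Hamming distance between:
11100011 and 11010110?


XOR: 00110101
Count of 1s: 4

4


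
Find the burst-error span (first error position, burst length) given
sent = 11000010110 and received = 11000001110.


XOR: 00000011000

Burst at position 6, length 2


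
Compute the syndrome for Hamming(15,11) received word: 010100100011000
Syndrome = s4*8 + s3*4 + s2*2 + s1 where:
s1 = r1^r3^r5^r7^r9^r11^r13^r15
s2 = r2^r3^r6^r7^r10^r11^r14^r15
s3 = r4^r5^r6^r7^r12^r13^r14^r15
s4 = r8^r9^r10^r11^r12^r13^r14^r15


s1=0, s2=1, s3=1, s4=0

Syndrome = 6 (error at position 6)


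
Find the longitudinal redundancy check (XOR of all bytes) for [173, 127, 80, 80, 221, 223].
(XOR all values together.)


XOR chain: 173 ^ 127 ^ 80 ^ 80 ^ 221 ^ 223 = 208

208


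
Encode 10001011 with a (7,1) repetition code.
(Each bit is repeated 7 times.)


Each bit -> 7 copies

11111110000000000000000000001111111000000011111111111111


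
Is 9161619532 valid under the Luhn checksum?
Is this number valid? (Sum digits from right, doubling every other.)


Luhn sum = 40
40 mod 10 = 0

Valid (Luhn sum mod 10 = 0)


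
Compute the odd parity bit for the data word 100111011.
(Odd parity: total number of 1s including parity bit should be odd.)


Number of 1s in data: 6
Parity bit: 1

1


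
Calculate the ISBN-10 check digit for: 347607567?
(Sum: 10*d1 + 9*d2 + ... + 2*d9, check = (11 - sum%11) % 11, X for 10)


Weighted sum: 251
251 mod 11 = 9

Check digit: 2


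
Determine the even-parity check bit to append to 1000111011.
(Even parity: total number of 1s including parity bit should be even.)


Number of 1s in data: 6
Parity bit: 0

0


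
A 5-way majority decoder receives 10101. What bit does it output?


Ones: 3 out of 5
Threshold: 3

1 (3/5 voted 1)


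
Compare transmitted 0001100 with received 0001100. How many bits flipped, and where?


XOR: 0000000

0 errors (received matches sent)


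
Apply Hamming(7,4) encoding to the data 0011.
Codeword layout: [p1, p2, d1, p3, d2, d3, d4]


Parity bits: p1=1, p2=0, p3=0

1000011


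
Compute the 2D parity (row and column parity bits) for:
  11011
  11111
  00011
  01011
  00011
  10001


Row parities: 010100
Column parities: 11110

Row P: 010100, Col P: 11110, Corner: 0


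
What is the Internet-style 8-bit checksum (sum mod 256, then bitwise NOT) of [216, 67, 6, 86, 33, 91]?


Sum = 499 mod 256 = 243
Complement = 12

12


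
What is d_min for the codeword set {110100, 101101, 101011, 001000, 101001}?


Comparing all pairs, minimum distance: 1
Can detect 0 errors, correct 0 errors

1


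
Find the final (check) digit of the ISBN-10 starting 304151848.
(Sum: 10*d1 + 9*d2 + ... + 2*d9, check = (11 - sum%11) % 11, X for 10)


Weighted sum: 164
164 mod 11 = 10

Check digit: 1


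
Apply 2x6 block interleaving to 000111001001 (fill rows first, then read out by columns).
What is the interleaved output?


Matrix:
  000111
  001001
Read columns: 000001101011

000001101011


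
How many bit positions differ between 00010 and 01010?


XOR: 01000
Count of 1s: 1

1


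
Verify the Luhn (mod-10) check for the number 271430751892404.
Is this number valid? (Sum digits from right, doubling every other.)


Luhn sum = 56
56 mod 10 = 6

Invalid (Luhn sum mod 10 = 6)


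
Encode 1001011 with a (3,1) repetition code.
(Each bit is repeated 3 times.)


Each bit -> 3 copies

111000000111000111111


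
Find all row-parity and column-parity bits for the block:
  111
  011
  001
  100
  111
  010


Row parities: 101111
Column parities: 100

Row P: 101111, Col P: 100, Corner: 1


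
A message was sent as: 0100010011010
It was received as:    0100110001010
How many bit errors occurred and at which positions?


XOR: 0000100010000

2 error(s) at position(s): 4, 8


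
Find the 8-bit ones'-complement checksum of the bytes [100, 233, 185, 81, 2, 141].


Sum = 742 mod 256 = 230
Complement = 25

25


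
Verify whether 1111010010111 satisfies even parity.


Number of 1s: 9

No, parity error (9 ones)


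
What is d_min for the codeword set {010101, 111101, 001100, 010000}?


Comparing all pairs, minimum distance: 2
Can detect 1 errors, correct 0 errors

2


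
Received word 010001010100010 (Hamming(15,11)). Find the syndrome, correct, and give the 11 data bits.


Syndrome = 8: error at position 8

Data: 00100100010 (corrected bit 8)


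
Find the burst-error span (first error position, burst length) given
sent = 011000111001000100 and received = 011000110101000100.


XOR: 000000001100000000

Burst at position 8, length 2


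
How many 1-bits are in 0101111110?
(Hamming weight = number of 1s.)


Counting 1s in 0101111110

7


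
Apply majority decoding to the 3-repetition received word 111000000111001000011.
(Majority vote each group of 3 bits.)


Groups: 111, 000, 000, 111, 001, 000, 011
Majority votes: 1001001

1001001


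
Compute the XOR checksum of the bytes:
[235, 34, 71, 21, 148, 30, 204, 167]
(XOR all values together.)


XOR chain: 235 ^ 34 ^ 71 ^ 21 ^ 148 ^ 30 ^ 204 ^ 167 = 122

122


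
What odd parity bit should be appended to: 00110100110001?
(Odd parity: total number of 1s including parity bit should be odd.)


Number of 1s in data: 6
Parity bit: 1

1


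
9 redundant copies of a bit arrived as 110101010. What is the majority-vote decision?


Ones: 5 out of 9
Threshold: 5

1 (5/9 voted 1)


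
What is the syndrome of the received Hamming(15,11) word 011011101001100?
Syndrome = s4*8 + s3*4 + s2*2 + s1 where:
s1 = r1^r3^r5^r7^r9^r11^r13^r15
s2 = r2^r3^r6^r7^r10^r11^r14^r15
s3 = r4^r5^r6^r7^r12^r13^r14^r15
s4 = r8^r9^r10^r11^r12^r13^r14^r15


s1=1, s2=0, s3=1, s4=1

Syndrome = 13 (error at position 13)


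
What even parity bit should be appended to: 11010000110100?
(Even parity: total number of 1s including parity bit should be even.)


Number of 1s in data: 6
Parity bit: 0

0


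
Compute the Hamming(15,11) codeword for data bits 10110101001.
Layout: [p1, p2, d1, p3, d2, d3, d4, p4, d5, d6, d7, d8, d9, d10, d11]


Parity bits: p1=1, p2=1, p3=0, p4=1

111001110101001


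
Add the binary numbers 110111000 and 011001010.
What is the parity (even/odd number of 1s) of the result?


110111000 = 440
011001010 = 202
Sum = 642 = 1010000010
1s count = 3

odd parity (3 ones in 1010000010)


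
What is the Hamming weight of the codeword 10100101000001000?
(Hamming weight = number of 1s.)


Counting 1s in 10100101000001000

5


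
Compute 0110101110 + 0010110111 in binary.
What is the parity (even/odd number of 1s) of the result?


0110101110 = 430
0010110111 = 183
Sum = 613 = 1001100101
1s count = 5

odd parity (5 ones in 1001100101)


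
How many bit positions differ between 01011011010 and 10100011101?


XOR: 11111000111
Count of 1s: 8

8


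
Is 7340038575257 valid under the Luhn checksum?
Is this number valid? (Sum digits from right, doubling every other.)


Luhn sum = 50
50 mod 10 = 0

Valid (Luhn sum mod 10 = 0)


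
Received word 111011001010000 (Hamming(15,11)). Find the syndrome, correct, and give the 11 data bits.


Syndrome = 1: error at position 1

Data: 11101010000 (corrected bit 1)


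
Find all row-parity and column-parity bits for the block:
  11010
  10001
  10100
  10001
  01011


Row parities: 10001
Column parities: 00101

Row P: 10001, Col P: 00101, Corner: 0


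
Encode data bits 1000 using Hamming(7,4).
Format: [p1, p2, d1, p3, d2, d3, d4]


Parity bits: p1=1, p2=1, p3=0

1110000


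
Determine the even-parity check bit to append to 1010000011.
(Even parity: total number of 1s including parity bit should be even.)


Number of 1s in data: 4
Parity bit: 0

0


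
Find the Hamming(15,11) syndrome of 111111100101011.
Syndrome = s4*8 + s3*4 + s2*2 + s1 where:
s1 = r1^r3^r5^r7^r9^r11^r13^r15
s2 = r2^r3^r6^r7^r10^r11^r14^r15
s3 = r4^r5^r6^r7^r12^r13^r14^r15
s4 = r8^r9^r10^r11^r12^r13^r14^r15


s1=1, s2=1, s3=1, s4=0

Syndrome = 7 (error at position 7)


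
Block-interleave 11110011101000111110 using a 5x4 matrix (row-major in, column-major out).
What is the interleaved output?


Matrix:
  1111
  0011
  1010
  0011
  1110
Read columns: 10101100011111111010

10101100011111111010


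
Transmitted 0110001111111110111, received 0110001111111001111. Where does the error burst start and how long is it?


XOR: 0000000000000111000

Burst at position 13, length 3


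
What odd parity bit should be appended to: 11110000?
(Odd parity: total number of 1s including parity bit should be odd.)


Number of 1s in data: 4
Parity bit: 1

1


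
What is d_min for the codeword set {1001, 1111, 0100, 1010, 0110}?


Comparing all pairs, minimum distance: 1
Can detect 0 errors, correct 0 errors

1


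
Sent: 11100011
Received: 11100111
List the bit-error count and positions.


XOR: 00000100

1 error(s) at position(s): 5


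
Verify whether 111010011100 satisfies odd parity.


Number of 1s: 7

Yes, parity is correct (7 ones)


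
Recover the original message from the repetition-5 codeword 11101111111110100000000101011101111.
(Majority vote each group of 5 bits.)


Groups: 11101, 11111, 11101, 00000, 00010, 10111, 01111
Majority votes: 1110011

1110011


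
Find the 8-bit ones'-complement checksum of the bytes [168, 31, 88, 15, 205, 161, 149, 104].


Sum = 921 mod 256 = 153
Complement = 102

102


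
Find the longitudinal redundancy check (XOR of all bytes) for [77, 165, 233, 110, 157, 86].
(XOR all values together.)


XOR chain: 77 ^ 165 ^ 233 ^ 110 ^ 157 ^ 86 = 164

164


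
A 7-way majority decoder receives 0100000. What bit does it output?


Ones: 1 out of 7
Threshold: 4

0 (1/7 voted 1)


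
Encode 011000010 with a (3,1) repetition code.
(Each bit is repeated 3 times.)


Each bit -> 3 copies

000111111000000000000111000


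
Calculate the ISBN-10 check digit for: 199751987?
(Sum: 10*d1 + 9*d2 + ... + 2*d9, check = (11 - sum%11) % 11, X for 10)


Weighted sum: 321
321 mod 11 = 2

Check digit: 9


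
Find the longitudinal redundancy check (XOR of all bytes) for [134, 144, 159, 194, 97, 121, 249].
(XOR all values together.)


XOR chain: 134 ^ 144 ^ 159 ^ 194 ^ 97 ^ 121 ^ 249 = 170

170


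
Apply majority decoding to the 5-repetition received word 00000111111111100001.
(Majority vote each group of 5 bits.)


Groups: 00000, 11111, 11111, 00001
Majority votes: 0110

0110


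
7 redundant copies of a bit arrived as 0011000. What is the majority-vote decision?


Ones: 2 out of 7
Threshold: 4

0 (2/7 voted 1)


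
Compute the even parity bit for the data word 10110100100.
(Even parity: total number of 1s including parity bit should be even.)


Number of 1s in data: 5
Parity bit: 1

1


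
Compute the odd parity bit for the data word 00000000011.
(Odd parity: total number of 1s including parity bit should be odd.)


Number of 1s in data: 2
Parity bit: 1

1


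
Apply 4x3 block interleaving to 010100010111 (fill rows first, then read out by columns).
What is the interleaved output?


Matrix:
  010
  100
  010
  111
Read columns: 010110110001

010110110001


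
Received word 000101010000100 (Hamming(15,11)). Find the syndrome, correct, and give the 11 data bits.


Syndrome = 7: error at position 7

Data: 00110000100 (corrected bit 7)


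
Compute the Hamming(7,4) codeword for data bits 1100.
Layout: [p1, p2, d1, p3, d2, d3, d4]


Parity bits: p1=0, p2=1, p3=1

0111100


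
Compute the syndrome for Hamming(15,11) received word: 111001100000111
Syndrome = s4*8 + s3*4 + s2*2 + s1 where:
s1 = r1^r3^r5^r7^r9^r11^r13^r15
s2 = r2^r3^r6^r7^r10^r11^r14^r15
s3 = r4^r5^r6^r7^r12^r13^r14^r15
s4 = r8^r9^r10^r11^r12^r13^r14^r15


s1=1, s2=0, s3=1, s4=1

Syndrome = 13 (error at position 13)


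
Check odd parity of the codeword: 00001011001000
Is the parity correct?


Number of 1s: 4

No, parity error (4 ones)


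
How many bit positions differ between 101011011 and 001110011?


XOR: 100101000
Count of 1s: 3

3


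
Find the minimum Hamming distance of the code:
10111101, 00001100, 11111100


Comparing all pairs, minimum distance: 2
Can detect 1 errors, correct 0 errors

2


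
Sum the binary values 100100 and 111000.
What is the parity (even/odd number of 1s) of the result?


100100 = 36
111000 = 56
Sum = 92 = 1011100
1s count = 4

even parity (4 ones in 1011100)


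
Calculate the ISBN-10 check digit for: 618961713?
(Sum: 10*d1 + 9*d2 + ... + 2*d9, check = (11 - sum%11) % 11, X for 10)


Weighted sum: 274
274 mod 11 = 10

Check digit: 1


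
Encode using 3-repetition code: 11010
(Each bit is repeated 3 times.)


Each bit -> 3 copies

111111000111000


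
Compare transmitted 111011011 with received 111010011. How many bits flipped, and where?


XOR: 000001000

1 error(s) at position(s): 5


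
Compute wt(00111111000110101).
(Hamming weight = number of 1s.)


Counting 1s in 00111111000110101

10


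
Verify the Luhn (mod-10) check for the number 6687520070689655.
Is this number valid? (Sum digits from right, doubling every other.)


Luhn sum = 63
63 mod 10 = 3

Invalid (Luhn sum mod 10 = 3)
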